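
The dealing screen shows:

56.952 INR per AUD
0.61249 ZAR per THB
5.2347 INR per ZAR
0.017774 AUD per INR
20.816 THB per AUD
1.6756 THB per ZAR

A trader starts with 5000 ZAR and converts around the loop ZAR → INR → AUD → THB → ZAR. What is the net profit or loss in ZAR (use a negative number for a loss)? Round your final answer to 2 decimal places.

5000 ZAR × 5.2347 = 26173.5 INR
26173.5 INR × 0.017774 = 465.207789 AUD
465.207789 AUD × 20.816 = 9683.765335824 THB
9683.765335824 THB × 0.61249 = 5931.20943053884176 ZAR
Net change: 5931.20943053884176 − 5000 = 931.20943053884176 ZAR

931.21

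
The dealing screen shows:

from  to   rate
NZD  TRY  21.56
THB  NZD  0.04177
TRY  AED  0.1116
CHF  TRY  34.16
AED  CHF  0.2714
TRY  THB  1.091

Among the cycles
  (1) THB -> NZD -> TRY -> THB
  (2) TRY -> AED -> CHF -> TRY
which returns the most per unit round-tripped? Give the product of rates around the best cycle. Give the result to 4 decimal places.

(1) 0.04177 × 21.56 × 1.091 = 0.98251
(2) 0.1116 × 0.2714 × 34.16 = 1.03465
Highest is cycle (2) at 1.0346 (>1, arbitrage).

1.0346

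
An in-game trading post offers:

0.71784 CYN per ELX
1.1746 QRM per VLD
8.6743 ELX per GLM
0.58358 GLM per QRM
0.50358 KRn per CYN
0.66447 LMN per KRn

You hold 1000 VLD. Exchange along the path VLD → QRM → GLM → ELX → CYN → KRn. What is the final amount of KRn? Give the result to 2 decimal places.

2149.42

1000 VLD × 1.1746 = 1174.6 QRM
1174.6 QRM × 0.58358 = 685.473068 GLM
685.473068 GLM × 8.6743 = 5945.9990337524 ELX
5945.9990337524 ELX × 0.71784 = 4268.275946388822816 CYN
4268.275946388822816 CYN × 0.50358 = 2149.41840108248339368128 KRn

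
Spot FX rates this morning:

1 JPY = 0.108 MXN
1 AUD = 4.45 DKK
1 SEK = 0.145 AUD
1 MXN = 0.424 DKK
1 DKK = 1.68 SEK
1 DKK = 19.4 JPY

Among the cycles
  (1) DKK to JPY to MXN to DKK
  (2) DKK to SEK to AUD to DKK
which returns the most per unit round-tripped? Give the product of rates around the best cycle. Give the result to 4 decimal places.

1.0840

(1) 19.4 × 0.108 × 0.424 = 0.88836
(2) 1.68 × 0.145 × 4.45 = 1.08402
Highest is cycle (2) at 1.0840 (>1, arbitrage).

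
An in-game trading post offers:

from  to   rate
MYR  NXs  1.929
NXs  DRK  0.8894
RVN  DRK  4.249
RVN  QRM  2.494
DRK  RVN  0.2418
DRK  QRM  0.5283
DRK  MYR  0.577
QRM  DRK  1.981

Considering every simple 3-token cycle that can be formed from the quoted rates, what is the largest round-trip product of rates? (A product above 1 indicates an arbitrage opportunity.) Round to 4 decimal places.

QRM→DRK→RVN→QRM: 1.981 × 0.2418 × 2.494 = 1.19464
MYR→NXs→DRK→MYR: 1.929 × 0.8894 × 0.577 = 0.98993
Maximum is QRM→DRK→RVN→QRM at 1.1946; arbitrage exists.

1.1946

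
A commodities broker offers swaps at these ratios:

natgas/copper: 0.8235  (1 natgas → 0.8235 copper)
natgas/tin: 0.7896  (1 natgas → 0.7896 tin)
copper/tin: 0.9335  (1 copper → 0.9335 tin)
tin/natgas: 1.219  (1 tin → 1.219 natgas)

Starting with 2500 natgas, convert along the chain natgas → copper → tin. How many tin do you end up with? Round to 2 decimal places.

1921.84

2500 natgas × 0.8235 = 2058.75 copper
2058.75 copper × 0.9335 = 1921.843125 tin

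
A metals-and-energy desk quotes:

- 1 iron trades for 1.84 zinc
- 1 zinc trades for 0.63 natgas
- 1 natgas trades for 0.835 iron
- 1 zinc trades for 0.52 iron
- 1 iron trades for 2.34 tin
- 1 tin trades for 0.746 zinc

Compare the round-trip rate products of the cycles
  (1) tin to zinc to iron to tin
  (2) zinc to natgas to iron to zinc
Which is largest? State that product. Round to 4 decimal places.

(1) 0.746 × 0.52 × 2.34 = 0.90773
(2) 0.63 × 0.835 × 1.84 = 0.96793
Highest is cycle (2) at 0.9679 (≤1, no arbitrage).

0.9679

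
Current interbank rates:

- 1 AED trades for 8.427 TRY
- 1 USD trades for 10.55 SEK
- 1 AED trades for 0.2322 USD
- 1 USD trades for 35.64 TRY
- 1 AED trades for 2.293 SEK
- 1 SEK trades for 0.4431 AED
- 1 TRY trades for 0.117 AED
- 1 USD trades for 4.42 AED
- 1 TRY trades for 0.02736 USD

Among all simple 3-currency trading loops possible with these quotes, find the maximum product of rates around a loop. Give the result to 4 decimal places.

AED→USD→SEK→AED: 0.2322 × 10.55 × 0.4431 = 1.08547
AED→TRY→USD→AED: 8.427 × 0.02736 × 4.42 = 1.01909
AED→USD→TRY→AED: 0.2322 × 35.64 × 0.117 = 0.96825
Maximum is AED→USD→SEK→AED at 1.0855; arbitrage exists.

1.0855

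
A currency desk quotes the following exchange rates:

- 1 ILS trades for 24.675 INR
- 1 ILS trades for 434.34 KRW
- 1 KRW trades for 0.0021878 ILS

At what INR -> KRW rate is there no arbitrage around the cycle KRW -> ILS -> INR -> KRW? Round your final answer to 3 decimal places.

Known legs of the cycle: 0.0021878 × 24.675 = 0.053983965
For no arbitrage the full-cycle product must be 1, so the missing rate is 1 / 0.053983965 ≈ 18.52402.

18.524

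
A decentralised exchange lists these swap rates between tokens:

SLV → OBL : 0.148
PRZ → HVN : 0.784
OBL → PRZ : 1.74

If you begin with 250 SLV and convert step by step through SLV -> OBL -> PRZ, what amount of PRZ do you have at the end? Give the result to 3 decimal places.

250 SLV × 0.148 = 37 OBL
37 OBL × 1.74 = 64.38 PRZ

64.380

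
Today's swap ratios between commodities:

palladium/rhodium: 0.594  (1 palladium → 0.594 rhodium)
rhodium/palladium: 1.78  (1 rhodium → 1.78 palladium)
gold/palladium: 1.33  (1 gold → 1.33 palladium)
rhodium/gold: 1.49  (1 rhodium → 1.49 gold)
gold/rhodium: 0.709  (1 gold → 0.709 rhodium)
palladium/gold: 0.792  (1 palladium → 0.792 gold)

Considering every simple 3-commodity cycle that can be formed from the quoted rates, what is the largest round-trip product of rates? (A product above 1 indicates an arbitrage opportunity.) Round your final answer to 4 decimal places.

rhodium→gold→palladium→rhodium: 1.49 × 1.33 × 0.594 = 1.17713
rhodium→palladium→gold→rhodium: 1.78 × 0.792 × 0.709 = 0.99952
Maximum is rhodium→gold→palladium→rhodium at 1.1771; arbitrage exists.

1.1771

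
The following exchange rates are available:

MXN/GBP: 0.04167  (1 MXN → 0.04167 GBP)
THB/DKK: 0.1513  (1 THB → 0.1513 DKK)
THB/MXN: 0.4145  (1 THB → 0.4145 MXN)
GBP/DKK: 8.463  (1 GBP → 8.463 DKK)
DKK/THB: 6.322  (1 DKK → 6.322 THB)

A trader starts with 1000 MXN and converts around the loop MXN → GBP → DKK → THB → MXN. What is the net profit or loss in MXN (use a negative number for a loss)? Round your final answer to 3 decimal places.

-75.883

1000 MXN × 0.04167 = 41.67 GBP
41.67 GBP × 8.463 = 352.65321 DKK
352.65321 DKK × 6.322 = 2229.47359362 THB
2229.47359362 THB × 0.4145 = 924.11680455549 MXN
Net change: 924.11680455549 − 1000 = -75.88319544451 MXN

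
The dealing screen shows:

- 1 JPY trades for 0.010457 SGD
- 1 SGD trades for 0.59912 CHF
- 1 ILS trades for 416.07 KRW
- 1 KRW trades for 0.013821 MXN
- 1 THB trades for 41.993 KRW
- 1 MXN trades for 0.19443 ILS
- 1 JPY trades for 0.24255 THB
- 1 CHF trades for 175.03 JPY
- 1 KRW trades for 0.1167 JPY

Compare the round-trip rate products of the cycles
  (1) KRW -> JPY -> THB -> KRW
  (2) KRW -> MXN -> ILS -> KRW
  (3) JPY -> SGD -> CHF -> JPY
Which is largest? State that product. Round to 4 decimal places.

(1) 0.1167 × 0.24255 × 41.993 = 1.18864
(2) 0.013821 × 0.19443 × 416.07 = 1.11807
(3) 0.010457 × 0.59912 × 175.03 = 1.09656
Highest is cycle (1) at 1.1886 (>1, arbitrage).

1.1886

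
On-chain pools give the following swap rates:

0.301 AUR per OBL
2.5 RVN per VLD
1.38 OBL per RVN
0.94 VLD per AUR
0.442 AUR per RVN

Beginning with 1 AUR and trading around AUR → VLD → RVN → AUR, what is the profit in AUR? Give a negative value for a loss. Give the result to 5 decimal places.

1 AUR × 0.94 = 0.94 VLD
0.94 VLD × 2.5 = 2.35 RVN
2.35 RVN × 0.442 = 1.0387 AUR
Net change: 1.0387 − 1 = 0.0387 AUR

0.03870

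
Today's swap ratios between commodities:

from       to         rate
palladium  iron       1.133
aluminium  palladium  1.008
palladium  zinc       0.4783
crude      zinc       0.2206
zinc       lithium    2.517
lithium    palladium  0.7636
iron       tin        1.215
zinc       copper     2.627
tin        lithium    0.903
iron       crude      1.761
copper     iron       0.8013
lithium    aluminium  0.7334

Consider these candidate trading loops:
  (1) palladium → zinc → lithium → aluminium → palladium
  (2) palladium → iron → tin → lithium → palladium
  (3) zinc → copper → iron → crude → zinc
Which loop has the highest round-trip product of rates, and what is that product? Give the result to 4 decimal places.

(1) 0.4783 × 2.517 × 0.7334 × 1.008 = 0.88999
(2) 1.133 × 1.215 × 0.903 × 0.7636 = 0.94920
(3) 2.627 × 0.8013 × 1.761 × 0.2206 = 0.81775
Highest is cycle (2) at 0.9492 (≤1, no arbitrage).

0.9492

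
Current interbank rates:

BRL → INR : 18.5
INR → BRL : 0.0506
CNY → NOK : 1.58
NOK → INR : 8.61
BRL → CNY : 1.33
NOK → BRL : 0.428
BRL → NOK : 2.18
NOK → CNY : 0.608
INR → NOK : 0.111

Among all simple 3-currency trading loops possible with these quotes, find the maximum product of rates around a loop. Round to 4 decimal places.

INR→BRL→NOK→INR: 0.0506 × 2.18 × 8.61 = 0.94975
NOK→BRL→CNY→NOK: 0.428 × 1.33 × 1.58 = 0.89940
INR→NOK→BRL→INR: 0.111 × 0.428 × 18.5 = 0.87890
Maximum is INR→BRL→NOK→INR at 0.9498; no arbitrage — every cycle loses value.

0.9498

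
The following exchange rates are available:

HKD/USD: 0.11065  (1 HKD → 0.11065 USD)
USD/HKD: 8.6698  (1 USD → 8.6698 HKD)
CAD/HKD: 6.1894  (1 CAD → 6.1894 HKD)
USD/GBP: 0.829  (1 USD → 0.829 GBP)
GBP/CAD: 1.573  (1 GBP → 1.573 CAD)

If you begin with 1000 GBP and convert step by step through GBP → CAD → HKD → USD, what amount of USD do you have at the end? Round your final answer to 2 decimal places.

1077.28

1000 GBP × 1.573 = 1573 CAD
1573 CAD × 6.1894 = 9735.9262 HKD
9735.9262 HKD × 0.11065 = 1077.28023403 USD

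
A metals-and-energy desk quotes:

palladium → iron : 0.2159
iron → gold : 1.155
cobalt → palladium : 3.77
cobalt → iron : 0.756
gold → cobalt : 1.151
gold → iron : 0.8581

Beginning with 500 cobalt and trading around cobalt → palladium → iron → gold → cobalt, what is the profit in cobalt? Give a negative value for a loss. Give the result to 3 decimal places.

41.030

500 cobalt × 3.77 = 1885 palladium
1885 palladium × 0.2159 = 406.9715 iron
406.9715 iron × 1.155 = 470.0520825 gold
470.0520825 gold × 1.151 = 541.0299469575 cobalt
Net change: 541.0299469575 − 500 = 41.0299469575 cobalt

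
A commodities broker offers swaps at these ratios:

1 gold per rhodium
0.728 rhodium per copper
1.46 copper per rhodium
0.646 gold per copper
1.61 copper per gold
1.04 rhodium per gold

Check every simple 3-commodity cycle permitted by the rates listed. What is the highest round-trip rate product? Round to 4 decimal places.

1.1721

copper→rhodium→gold→copper: 0.728 × 1 × 1.61 = 1.17208
copper→gold→rhodium→copper: 0.646 × 1.04 × 1.46 = 0.98089
Maximum is copper→rhodium→gold→copper at 1.1721; arbitrage exists.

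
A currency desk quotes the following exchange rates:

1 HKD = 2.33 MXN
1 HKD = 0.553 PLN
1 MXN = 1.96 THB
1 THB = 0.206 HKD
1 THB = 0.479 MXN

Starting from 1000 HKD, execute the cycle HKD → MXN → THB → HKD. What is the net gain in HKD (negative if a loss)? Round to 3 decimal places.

1000 HKD × 2.33 = 2330 MXN
2330 MXN × 1.96 = 4566.8 THB
4566.8 THB × 0.206 = 940.7608 HKD
Net change: 940.7608 − 1000 = -59.2392 HKD

-59.239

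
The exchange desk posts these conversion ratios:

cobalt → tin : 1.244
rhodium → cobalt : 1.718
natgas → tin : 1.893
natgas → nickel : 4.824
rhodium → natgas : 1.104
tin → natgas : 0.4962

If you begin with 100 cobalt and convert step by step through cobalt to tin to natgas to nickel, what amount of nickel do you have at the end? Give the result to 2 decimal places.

297.77

100 cobalt × 1.244 = 124.4 tin
124.4 tin × 0.4962 = 61.72728 natgas
61.72728 natgas × 4.824 = 297.77239872 nickel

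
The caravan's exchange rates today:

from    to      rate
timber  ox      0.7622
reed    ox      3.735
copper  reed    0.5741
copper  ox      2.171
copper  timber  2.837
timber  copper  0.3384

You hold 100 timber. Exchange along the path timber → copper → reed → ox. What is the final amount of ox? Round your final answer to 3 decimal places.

72.562

100 timber × 0.3384 = 33.84 copper
33.84 copper × 0.5741 = 19.427544 reed
19.427544 reed × 3.735 = 72.56187684 ox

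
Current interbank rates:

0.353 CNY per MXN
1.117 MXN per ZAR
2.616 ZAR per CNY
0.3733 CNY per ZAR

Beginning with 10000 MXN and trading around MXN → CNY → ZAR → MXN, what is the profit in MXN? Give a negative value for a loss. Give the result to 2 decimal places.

10000 MXN × 0.353 = 3530 CNY
3530 CNY × 2.616 = 9234.48 ZAR
9234.48 ZAR × 1.117 = 10314.91416 MXN
Net change: 10314.91416 − 10000 = 314.91416 MXN

314.91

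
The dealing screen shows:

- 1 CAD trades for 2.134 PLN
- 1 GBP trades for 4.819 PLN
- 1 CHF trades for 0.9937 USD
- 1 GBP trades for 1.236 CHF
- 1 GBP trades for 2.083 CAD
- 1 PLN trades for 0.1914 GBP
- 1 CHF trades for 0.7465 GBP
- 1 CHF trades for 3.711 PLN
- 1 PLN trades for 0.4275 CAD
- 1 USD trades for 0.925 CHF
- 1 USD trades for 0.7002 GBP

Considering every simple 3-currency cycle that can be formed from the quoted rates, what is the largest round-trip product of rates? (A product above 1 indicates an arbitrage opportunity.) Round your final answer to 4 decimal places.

0.8779

GBP→CHF→PLN→GBP: 1.236 × 3.711 × 0.1914 = 0.87791
USD→GBP→CHF→USD: 0.7002 × 1.236 × 0.9937 = 0.85999
CAD→PLN→GBP→CAD: 2.134 × 0.1914 × 2.083 = 0.85080
Maximum is GBP→CHF→PLN→GBP at 0.8779; no arbitrage — every cycle loses value.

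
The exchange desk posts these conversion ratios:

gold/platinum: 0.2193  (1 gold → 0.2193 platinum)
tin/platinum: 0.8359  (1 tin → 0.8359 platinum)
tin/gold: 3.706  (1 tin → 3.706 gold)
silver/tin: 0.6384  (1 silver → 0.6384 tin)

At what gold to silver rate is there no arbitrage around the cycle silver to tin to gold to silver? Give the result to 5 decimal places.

Known legs of the cycle: 0.6384 × 3.706 = 2.3659104
For no arbitrage the full-cycle product must be 1, so the missing rate is 1 / 2.3659104 ≈ 0.4226703.

0.42267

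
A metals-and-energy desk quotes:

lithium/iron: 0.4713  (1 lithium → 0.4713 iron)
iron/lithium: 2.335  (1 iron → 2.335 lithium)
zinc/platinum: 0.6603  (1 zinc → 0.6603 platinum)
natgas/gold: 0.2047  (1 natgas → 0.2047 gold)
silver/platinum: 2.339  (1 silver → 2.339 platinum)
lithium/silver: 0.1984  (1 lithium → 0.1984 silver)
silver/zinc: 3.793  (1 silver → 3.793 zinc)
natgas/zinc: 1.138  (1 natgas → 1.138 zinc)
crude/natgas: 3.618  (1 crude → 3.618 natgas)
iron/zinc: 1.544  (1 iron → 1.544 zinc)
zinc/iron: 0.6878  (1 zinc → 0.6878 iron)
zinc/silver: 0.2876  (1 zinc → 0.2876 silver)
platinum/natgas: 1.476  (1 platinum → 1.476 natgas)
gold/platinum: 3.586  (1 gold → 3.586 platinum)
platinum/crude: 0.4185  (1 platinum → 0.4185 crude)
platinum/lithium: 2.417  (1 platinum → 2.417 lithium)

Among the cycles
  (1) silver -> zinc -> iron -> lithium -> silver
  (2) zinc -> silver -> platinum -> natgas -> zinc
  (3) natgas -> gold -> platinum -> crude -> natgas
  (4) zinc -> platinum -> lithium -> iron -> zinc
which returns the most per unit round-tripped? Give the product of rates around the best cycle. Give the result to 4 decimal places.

(1) 3.793 × 0.6878 × 2.335 × 0.1984 = 1.20857
(2) 0.2876 × 2.339 × 1.476 × 1.138 = 1.12992
(3) 0.2047 × 3.586 × 0.4185 × 3.618 = 1.11146
(4) 0.6603 × 2.417 × 0.4713 × 1.544 = 1.16135
Highest is cycle (1) at 1.2086 (>1, arbitrage).

1.2086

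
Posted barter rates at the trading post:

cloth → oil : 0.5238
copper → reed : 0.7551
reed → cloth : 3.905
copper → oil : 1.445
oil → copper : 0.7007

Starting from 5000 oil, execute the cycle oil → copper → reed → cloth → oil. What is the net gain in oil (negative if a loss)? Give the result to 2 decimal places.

5000 oil × 0.7007 = 3503.5 copper
3503.5 copper × 0.7551 = 2645.49285 reed
2645.49285 reed × 3.905 = 10330.64957925 cloth
10330.64957925 cloth × 0.5238 = 5411.19424961115 oil
Net change: 5411.19424961115 − 5000 = 411.19424961115 oil

411.19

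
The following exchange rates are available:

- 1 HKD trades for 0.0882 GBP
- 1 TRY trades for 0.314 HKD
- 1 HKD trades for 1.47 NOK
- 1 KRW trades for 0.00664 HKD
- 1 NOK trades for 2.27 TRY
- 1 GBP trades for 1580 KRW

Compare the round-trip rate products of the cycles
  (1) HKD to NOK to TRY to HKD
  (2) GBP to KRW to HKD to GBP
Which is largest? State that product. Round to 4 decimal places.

(1) 1.47 × 2.27 × 0.314 = 1.04779
(2) 1580 × 0.00664 × 0.0882 = 0.92532
Highest is cycle (1) at 1.0478 (>1, arbitrage).

1.0478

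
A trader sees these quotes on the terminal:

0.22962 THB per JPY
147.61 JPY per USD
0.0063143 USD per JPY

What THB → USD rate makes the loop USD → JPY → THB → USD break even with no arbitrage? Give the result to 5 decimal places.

Known legs of the cycle: 147.61 × 0.22962 = 33.8942082
For no arbitrage the full-cycle product must be 1, so the missing rate is 1 / 33.8942082 ≈ 0.0295036.

0.02950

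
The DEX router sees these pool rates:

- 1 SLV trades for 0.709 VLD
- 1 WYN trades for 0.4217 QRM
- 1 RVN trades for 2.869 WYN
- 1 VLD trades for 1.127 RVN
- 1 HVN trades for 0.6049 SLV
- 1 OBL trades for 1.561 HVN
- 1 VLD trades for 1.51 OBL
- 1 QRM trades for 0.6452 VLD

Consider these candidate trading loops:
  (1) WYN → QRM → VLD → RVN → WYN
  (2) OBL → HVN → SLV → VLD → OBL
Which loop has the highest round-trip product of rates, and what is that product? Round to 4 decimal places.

1.0109

(1) 0.4217 × 0.6452 × 1.127 × 2.869 = 0.87974
(2) 1.561 × 0.6049 × 0.709 × 1.51 = 1.01090
Highest is cycle (2) at 1.0109 (>1, arbitrage).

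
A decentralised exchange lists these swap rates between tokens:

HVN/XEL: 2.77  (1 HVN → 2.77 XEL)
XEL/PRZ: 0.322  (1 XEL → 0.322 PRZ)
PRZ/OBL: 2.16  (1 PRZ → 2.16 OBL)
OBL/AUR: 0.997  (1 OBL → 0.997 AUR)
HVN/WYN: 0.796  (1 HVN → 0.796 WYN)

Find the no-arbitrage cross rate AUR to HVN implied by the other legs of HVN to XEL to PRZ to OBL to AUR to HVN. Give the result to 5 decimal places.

Known legs of the cycle: 2.77 × 0.322 × 2.16 × 0.997 = 1.9208106288
For no arbitrage the full-cycle product must be 1, so the missing rate is 1 / 1.9208106288 ≈ 0.5206135.

0.52061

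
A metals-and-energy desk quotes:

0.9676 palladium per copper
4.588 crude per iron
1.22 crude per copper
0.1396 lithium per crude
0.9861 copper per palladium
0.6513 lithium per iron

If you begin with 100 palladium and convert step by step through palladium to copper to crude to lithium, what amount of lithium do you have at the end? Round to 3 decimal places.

16.794

100 palladium × 0.9861 = 98.61 copper
98.61 copper × 1.22 = 120.3042 crude
120.3042 crude × 0.1396 = 16.79446632 lithium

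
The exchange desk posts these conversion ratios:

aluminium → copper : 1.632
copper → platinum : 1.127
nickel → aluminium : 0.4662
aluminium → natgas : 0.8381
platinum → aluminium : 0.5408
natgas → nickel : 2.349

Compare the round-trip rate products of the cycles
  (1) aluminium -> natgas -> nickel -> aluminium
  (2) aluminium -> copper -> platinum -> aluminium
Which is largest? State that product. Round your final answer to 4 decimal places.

(1) 0.8381 × 2.349 × 0.4662 = 0.91781
(2) 1.632 × 1.127 × 0.5408 = 0.99467
Highest is cycle (2) at 0.9947 (≤1, no arbitrage).

0.9947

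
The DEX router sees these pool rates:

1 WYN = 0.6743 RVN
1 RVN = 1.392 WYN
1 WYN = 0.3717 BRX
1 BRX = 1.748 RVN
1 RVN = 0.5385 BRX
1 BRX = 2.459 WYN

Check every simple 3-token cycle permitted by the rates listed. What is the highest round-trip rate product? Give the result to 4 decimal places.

RVN→WYN→BRX→RVN: 1.392 × 0.3717 × 1.748 = 0.90443
RVN→BRX→WYN→RVN: 0.5385 × 2.459 × 0.6743 = 0.89289
Maximum is RVN→WYN→BRX→RVN at 0.9044; no arbitrage — every cycle loses value.

0.9044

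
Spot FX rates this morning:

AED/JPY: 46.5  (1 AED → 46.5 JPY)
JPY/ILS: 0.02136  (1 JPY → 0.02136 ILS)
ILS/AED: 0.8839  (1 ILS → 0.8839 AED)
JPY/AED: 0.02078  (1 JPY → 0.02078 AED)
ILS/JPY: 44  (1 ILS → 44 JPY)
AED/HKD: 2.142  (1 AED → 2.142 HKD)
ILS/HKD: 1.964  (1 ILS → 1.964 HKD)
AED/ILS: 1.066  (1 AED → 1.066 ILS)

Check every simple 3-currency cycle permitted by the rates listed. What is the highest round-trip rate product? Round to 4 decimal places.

AED→ILS→JPY→AED: 1.066 × 44 × 0.02078 = 0.97467
AED→JPY→ILS→AED: 46.5 × 0.02136 × 0.8839 = 0.87792
Maximum is AED→ILS→JPY→AED at 0.9747; no arbitrage — every cycle loses value.

0.9747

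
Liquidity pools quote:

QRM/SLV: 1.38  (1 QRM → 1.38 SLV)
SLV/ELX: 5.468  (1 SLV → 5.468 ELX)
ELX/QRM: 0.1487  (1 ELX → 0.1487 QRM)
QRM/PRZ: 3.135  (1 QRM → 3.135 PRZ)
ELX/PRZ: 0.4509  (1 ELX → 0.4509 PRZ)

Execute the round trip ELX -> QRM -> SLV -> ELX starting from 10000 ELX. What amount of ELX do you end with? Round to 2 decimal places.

10000 ELX × 0.1487 = 1487 QRM
1487 QRM × 1.38 = 2052.06 SLV
2052.06 SLV × 5.468 = 11220.66408 ELX

11220.66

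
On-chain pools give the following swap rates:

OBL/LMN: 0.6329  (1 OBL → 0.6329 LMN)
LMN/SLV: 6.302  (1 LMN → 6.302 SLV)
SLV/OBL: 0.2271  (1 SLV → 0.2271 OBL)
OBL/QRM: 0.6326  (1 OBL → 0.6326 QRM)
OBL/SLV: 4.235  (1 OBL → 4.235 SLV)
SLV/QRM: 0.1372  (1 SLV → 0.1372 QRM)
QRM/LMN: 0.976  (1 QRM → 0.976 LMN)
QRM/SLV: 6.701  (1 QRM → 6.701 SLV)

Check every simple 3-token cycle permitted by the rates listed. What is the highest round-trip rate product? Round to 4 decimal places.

0.9627

QRM→SLV→OBL→QRM: 6.701 × 0.2271 × 0.6326 = 0.96269
SLV→OBL→LMN→SLV: 0.2271 × 0.6329 × 6.302 = 0.90580
QRM→LMN→SLV→QRM: 0.976 × 6.302 × 0.1372 = 0.84388
Maximum is QRM→SLV→OBL→QRM at 0.9627; no arbitrage — every cycle loses value.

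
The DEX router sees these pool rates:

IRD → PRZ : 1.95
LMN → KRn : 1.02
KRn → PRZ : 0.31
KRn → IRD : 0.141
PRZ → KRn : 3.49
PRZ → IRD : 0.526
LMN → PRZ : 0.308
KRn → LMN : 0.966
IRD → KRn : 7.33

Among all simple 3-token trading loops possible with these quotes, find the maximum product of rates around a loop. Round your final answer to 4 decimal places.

PRZ→IRD→KRn→PRZ: 0.526 × 7.33 × 0.31 = 1.19523
PRZ→KRn→LMN→PRZ: 3.49 × 0.966 × 0.308 = 1.03837
PRZ→KRn→IRD→PRZ: 3.49 × 0.141 × 1.95 = 0.95958
Maximum is PRZ→IRD→KRn→PRZ at 1.1952; arbitrage exists.

1.1952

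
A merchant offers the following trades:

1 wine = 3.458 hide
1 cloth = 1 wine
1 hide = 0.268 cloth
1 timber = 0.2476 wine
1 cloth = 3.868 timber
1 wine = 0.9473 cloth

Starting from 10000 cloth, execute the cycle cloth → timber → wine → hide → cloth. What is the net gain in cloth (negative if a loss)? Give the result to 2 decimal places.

10000 cloth × 3.868 = 38680 timber
38680 timber × 0.2476 = 9577.168 wine
9577.168 wine × 3.458 = 33117.846944 hide
33117.846944 hide × 0.268 = 8875.582980992 cloth
Net change: 8875.582980992 − 10000 = -1124.417019008 cloth

-1124.42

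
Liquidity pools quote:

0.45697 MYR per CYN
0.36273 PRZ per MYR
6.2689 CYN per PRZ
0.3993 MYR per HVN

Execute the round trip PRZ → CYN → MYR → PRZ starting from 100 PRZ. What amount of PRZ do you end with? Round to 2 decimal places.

103.91

100 PRZ × 6.2689 = 626.89 CYN
626.89 CYN × 0.45697 = 286.4699233 MYR
286.4699233 MYR × 0.36273 = 103.911235278609 PRZ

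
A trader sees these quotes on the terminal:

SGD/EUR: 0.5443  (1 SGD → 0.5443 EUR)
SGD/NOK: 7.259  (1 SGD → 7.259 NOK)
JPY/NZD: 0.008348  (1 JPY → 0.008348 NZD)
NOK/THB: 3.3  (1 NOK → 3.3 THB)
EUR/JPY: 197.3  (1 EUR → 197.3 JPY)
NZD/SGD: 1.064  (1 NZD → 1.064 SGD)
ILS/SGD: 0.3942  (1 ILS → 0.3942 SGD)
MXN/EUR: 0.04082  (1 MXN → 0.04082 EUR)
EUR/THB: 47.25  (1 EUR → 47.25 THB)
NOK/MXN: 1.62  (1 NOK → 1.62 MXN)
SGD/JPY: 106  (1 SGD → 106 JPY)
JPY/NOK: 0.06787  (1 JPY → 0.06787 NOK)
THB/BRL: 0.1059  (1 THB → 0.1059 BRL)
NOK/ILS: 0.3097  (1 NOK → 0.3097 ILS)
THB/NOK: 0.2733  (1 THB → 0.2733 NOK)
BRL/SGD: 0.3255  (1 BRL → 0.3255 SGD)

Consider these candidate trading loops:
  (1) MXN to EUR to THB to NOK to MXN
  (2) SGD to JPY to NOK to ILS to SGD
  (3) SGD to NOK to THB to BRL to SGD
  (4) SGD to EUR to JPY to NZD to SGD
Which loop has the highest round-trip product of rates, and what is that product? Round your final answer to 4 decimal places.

0.9539

(1) 0.04082 × 47.25 × 0.2733 × 1.62 = 0.85394
(2) 106 × 0.06787 × 0.3097 × 0.3942 = 0.87830
(3) 7.259 × 3.3 × 0.1059 × 0.3255 = 0.82573
(4) 0.5443 × 197.3 × 0.008348 × 1.064 = 0.95387
Highest is cycle (4) at 0.9539 (≤1, no arbitrage).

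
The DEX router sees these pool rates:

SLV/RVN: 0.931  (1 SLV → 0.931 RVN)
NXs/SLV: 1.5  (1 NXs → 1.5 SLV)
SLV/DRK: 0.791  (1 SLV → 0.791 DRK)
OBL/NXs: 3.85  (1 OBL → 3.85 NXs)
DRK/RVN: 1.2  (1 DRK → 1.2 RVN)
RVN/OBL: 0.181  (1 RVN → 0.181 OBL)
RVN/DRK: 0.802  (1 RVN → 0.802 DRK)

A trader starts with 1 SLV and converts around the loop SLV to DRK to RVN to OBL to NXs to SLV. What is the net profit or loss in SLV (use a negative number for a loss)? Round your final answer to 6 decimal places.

1 SLV × 0.791 = 0.791 DRK
0.791 DRK × 1.2 = 0.9492 RVN
0.9492 RVN × 0.181 = 0.1718052 OBL
0.1718052 OBL × 3.85 = 0.66145002 NXs
0.66145002 NXs × 1.5 = 0.99217503 SLV
Net change: 0.99217503 − 1 = -0.00782497 SLV

-0.007825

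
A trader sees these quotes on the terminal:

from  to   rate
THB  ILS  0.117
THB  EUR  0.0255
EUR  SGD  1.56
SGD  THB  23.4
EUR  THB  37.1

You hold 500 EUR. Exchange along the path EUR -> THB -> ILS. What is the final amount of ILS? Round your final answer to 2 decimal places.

500 EUR × 37.1 = 18550 THB
18550 THB × 0.117 = 2170.35 ILS

2170.35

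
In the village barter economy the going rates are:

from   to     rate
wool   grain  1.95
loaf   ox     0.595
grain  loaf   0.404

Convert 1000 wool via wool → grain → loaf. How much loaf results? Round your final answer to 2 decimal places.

787.80

1000 wool × 1.95 = 1950 grain
1950 grain × 0.404 = 787.8 loaf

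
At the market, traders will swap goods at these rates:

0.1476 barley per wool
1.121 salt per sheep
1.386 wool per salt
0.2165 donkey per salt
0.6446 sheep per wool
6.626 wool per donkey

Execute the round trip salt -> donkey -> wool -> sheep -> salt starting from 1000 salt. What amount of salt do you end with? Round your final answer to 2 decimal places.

1036.59

1000 salt × 0.2165 = 216.5 donkey
216.5 donkey × 6.626 = 1434.529 wool
1434.529 wool × 0.6446 = 924.6973934 sheep
924.6973934 sheep × 1.121 = 1036.5857780014 salt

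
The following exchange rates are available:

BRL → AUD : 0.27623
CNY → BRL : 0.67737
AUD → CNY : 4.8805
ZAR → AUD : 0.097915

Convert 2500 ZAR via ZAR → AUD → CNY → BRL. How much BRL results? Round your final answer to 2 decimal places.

809.24

2500 ZAR × 0.097915 = 244.7875 AUD
244.7875 AUD × 4.8805 = 1194.68539375 CNY
1194.68539375 CNY × 0.67737 = 809.2440451644375 BRL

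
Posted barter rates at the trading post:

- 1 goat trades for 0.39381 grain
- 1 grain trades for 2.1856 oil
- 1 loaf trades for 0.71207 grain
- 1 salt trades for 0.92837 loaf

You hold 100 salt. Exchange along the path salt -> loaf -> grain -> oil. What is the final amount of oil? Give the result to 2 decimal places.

100 salt × 0.92837 = 92.837 loaf
92.837 loaf × 0.71207 = 66.10644259 grain
66.10644259 grain × 2.1856 = 144.482240924704 oil

144.48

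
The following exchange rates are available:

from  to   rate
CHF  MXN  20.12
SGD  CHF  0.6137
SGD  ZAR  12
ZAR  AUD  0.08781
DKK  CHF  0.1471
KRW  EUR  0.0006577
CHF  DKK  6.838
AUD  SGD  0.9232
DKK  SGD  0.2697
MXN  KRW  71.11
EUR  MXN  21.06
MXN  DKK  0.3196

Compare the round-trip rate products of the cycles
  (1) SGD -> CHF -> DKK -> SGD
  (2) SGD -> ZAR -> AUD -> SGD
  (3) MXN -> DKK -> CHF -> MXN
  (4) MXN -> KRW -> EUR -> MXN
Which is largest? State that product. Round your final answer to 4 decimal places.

1.1318

(1) 0.6137 × 6.838 × 0.2697 = 1.13179
(2) 12 × 0.08781 × 0.9232 = 0.97279
(3) 0.3196 × 0.1471 × 20.12 = 0.94590
(4) 71.11 × 0.0006577 × 21.06 = 0.98496
Highest is cycle (1) at 1.1318 (>1, arbitrage).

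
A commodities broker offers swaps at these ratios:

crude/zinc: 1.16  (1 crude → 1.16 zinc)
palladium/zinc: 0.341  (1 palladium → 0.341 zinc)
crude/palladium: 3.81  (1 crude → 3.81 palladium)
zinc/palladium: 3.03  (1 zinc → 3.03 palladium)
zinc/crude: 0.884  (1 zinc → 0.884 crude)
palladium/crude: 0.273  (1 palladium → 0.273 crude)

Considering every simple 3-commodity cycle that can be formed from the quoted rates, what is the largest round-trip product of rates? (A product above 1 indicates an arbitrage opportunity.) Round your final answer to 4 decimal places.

crude→palladium→zinc→crude: 3.81 × 0.341 × 0.884 = 1.14850
crude→zinc→palladium→crude: 1.16 × 3.03 × 0.273 = 0.95954
Maximum is crude→palladium→zinc→crude at 1.1485; arbitrage exists.

1.1485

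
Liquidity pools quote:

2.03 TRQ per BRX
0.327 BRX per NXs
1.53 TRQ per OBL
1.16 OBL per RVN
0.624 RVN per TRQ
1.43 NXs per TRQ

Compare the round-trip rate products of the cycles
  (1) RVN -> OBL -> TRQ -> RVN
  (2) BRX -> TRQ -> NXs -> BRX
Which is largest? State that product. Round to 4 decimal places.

1.1075

(1) 1.16 × 1.53 × 0.624 = 1.10748
(2) 2.03 × 1.43 × 0.327 = 0.94925
Highest is cycle (1) at 1.1075 (>1, arbitrage).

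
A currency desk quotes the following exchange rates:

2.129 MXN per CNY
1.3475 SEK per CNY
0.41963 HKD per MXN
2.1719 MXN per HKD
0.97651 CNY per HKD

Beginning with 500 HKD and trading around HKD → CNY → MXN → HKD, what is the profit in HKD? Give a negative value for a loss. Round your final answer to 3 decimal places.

-63.797

500 HKD × 0.97651 = 488.255 CNY
488.255 CNY × 2.129 = 1039.494895 MXN
1039.494895 MXN × 0.41963 = 436.20324278885 HKD
Net change: 436.20324278885 − 500 = -63.79675721115 HKD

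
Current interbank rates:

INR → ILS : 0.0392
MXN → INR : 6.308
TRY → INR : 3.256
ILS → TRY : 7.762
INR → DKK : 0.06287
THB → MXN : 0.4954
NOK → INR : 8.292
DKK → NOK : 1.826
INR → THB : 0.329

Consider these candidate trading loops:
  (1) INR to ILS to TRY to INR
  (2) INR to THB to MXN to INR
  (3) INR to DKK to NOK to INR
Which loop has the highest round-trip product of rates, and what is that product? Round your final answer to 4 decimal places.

(1) 0.0392 × 7.762 × 3.256 = 0.99070
(2) 0.329 × 0.4954 × 6.308 = 1.02812
(3) 0.06287 × 1.826 × 8.292 = 0.95193
Highest is cycle (2) at 1.0281 (>1, arbitrage).

1.0281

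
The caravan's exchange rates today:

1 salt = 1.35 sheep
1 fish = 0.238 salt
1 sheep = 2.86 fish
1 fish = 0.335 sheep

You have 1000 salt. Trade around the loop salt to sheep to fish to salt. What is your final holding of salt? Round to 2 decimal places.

1000 salt × 1.35 = 1350 sheep
1350 sheep × 2.86 = 3861 fish
3861 fish × 0.238 = 918.918 salt

918.92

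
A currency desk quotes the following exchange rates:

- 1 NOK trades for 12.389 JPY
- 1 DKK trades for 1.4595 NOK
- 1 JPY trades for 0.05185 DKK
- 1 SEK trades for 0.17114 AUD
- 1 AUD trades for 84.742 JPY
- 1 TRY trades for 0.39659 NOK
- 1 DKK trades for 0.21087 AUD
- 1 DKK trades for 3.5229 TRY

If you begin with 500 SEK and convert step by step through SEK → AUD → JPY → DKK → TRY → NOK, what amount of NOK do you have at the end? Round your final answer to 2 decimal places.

500 SEK × 0.17114 = 85.57 AUD
85.57 AUD × 84.742 = 7251.37294 JPY
7251.37294 JPY × 0.05185 = 375.983686939 DKK
375.983686939 DKK × 3.5229 = 1324.5529307174031 TRY
1324.5529307174031 TRY × 0.39659 = 525.304446793214895429 NOK

525.30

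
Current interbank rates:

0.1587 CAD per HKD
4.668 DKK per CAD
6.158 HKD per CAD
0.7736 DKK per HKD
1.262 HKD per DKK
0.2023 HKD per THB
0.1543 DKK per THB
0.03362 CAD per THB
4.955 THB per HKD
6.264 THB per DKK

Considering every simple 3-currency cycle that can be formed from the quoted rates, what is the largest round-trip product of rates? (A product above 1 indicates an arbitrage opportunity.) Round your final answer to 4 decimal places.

1.0258

CAD→HKD→THB→CAD: 6.158 × 4.955 × 0.03362 = 1.02584
CAD→DKK→THB→CAD: 4.668 × 6.264 × 0.03362 = 0.98306
HKD→DKK→THB→HKD: 0.7736 × 6.264 × 0.2023 = 0.98031
HKD→THB→DKK→HKD: 4.955 × 0.1543 × 1.262 = 0.96487
CAD→DKK→HKD→CAD: 4.668 × 1.262 × 0.1587 = 0.93490
Maximum is CAD→HKD→THB→CAD at 1.0258; arbitrage exists.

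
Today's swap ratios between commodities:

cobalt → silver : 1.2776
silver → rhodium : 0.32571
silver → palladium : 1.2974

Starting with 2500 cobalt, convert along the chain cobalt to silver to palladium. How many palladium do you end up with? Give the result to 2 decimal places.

4143.90

2500 cobalt × 1.2776 = 3194 silver
3194 silver × 1.2974 = 4143.8956 palladium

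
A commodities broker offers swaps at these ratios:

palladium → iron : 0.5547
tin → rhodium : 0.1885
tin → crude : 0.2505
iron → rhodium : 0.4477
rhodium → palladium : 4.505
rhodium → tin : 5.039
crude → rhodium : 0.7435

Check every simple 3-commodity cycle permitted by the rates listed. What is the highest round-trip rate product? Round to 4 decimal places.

rhodium→palladium→iron→rhodium: 4.505 × 0.5547 × 0.4477 = 1.11877
rhodium→tin→crude→rhodium: 5.039 × 0.2505 × 0.7435 = 0.93850
Maximum is rhodium→palladium→iron→rhodium at 1.1188; arbitrage exists.

1.1188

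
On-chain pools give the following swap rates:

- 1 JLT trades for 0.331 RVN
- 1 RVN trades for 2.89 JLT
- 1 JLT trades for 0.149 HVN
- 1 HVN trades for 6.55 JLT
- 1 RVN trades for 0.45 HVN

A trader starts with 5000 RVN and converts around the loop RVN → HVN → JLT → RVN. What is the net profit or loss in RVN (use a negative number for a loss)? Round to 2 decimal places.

-121.89

5000 RVN × 0.45 = 2250 HVN
2250 HVN × 6.55 = 14737.5 JLT
14737.5 JLT × 0.331 = 4878.1125 RVN
Net change: 4878.1125 − 5000 = -121.8875 RVN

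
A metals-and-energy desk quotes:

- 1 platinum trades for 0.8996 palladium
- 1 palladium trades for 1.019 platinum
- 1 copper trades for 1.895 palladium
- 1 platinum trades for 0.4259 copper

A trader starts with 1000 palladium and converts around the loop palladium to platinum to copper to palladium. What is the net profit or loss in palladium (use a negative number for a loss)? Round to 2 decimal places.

-177.58

1000 palladium × 1.019 = 1019 platinum
1019 platinum × 0.4259 = 433.9921 copper
433.9921 copper × 1.895 = 822.4150295 palladium
Net change: 822.4150295 − 1000 = -177.5849705 palladium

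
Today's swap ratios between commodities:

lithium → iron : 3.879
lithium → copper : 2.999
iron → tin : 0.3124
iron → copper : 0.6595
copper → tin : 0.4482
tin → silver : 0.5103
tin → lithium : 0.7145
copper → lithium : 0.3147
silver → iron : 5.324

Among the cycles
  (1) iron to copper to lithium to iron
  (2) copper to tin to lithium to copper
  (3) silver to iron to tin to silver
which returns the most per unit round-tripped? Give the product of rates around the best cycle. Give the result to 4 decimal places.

0.9604

(1) 0.6595 × 0.3147 × 3.879 = 0.80507
(2) 0.4482 × 0.7145 × 2.999 = 0.96040
(3) 5.324 × 0.3124 × 0.5103 = 0.84874
Highest is cycle (2) at 0.9604 (≤1, no arbitrage).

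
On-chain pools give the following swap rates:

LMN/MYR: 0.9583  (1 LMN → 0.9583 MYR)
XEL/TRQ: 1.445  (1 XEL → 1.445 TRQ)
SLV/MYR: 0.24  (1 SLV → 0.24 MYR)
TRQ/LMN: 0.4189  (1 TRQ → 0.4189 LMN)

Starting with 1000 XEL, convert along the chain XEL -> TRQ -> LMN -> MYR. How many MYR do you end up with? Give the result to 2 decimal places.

580.07

1000 XEL × 1.445 = 1445 TRQ
1445 TRQ × 0.4189 = 605.3105 LMN
605.3105 LMN × 0.9583 = 580.06905215 MYR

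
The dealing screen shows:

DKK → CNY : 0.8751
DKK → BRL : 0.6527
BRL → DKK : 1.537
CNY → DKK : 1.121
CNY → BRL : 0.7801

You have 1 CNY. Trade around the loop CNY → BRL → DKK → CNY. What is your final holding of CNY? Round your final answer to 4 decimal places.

1.0493

1 CNY × 0.7801 = 0.7801 BRL
0.7801 BRL × 1.537 = 1.1990137 DKK
1.1990137 DKK × 0.8751 = 1.04925688887 CNY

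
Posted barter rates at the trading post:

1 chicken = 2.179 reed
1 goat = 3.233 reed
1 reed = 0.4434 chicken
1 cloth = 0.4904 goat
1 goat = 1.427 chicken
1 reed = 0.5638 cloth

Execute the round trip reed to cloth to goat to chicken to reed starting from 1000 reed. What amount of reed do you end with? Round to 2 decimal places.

1000 reed × 0.5638 = 563.8 cloth
563.8 cloth × 0.4904 = 276.48752 goat
276.48752 goat × 1.427 = 394.54769104 chicken
394.54769104 chicken × 2.179 = 859.71941877616 reed

859.72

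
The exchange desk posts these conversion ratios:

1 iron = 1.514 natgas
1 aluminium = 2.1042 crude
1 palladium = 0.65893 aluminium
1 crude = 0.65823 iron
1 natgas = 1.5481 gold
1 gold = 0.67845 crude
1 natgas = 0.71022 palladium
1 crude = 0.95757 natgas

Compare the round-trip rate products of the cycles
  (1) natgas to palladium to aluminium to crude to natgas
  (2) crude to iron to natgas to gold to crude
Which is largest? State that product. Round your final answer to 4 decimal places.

(1) 0.71022 × 0.65893 × 2.1042 × 0.95757 = 0.94295
(2) 0.65823 × 1.514 × 1.5481 × 0.67845 = 1.04670
Highest is cycle (2) at 1.0467 (>1, arbitrage).

1.0467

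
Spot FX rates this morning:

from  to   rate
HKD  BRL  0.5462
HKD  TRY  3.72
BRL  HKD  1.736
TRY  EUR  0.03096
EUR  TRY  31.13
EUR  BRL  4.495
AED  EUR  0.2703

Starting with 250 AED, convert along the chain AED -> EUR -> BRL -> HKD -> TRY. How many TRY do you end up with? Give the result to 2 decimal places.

250 AED × 0.2703 = 67.575 EUR
67.575 EUR × 4.495 = 303.749625 BRL
303.749625 BRL × 1.736 = 527.309349 HKD
527.309349 HKD × 3.72 = 1961.59077828 TRY

1961.59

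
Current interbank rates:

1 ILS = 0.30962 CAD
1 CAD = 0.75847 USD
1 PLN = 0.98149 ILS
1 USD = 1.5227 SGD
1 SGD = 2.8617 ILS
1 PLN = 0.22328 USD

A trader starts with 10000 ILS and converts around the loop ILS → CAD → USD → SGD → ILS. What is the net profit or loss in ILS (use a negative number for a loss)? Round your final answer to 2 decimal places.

233.07

10000 ILS × 0.30962 = 3096.2 CAD
3096.2 CAD × 0.75847 = 2348.374814 USD
2348.374814 USD × 1.5227 = 3575.8703292778 SGD
3575.8703292778 SGD × 2.8617 = 10233.06812129428026 ILS
Net change: 10233.06812129428026 − 10000 = 233.06812129428026 ILS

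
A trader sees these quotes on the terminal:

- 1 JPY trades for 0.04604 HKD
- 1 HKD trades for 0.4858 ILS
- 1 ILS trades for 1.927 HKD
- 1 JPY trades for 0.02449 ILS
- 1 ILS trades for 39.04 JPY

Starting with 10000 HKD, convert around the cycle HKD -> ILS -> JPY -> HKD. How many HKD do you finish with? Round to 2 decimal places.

10000 HKD × 0.4858 = 4858 ILS
4858 ILS × 39.04 = 189656.32 JPY
189656.32 JPY × 0.04604 = 8731.7769728 HKD

8731.78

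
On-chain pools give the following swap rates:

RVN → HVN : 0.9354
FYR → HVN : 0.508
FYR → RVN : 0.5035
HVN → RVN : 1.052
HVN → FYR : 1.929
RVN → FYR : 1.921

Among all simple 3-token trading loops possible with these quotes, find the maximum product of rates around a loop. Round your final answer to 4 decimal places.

1.0266

FYR→HVN→RVN→FYR: 0.508 × 1.052 × 1.921 = 1.02661
FYR→RVN→HVN→FYR: 0.5035 × 0.9354 × 1.929 = 0.90851
Maximum is FYR→HVN→RVN→FYR at 1.0266; arbitrage exists.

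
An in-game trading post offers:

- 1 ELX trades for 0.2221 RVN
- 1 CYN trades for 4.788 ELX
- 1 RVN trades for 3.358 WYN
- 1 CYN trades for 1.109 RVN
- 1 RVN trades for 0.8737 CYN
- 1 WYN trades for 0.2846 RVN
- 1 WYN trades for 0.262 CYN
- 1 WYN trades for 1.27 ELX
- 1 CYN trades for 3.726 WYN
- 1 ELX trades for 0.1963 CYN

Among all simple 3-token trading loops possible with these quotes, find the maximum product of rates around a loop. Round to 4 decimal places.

CYN→RVN→WYN→CYN: 1.109 × 3.358 × 0.262 = 0.97569
RVN→WYN→ELX→RVN: 3.358 × 1.27 × 0.2221 = 0.94718
CYN→ELX→RVN→CYN: 4.788 × 0.2221 × 0.8737 = 0.92911
CYN→WYN→ELX→CYN: 3.726 × 1.27 × 0.1963 = 0.92890
CYN→WYN→RVN→CYN: 3.726 × 0.2846 × 0.8737 = 0.92649
Maximum is CYN→RVN→WYN→CYN at 0.9757; no arbitrage — every cycle loses value.

0.9757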